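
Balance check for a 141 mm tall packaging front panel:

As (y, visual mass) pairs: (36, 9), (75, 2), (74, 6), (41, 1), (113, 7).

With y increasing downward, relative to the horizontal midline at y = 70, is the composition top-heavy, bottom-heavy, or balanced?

balanced

Total weight = 9 + 2 + 6 + 1 + 7 = 25.
Σw·y = 9·36 + 2·75 + 6·74 + 1·41 + 7·113 = 1750, so ȳ = 1750/25 ≈ 70.00.
The centroid 70.00 matches the midline at 70, so the layout is balanced.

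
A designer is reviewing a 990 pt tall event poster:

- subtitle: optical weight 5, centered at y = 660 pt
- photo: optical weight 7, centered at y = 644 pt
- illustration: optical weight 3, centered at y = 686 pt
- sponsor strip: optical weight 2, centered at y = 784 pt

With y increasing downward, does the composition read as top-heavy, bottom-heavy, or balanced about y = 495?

bottom-heavy

Total weight = 5 + 7 + 3 + 2 = 17.
y-moment: 5·660 + 7·644 + 3·686 + 2·784 = 11434; centroid 11434/17 ≈ 672.59.
Since 672.6 is below (larger y than) 495, the composition reads bottom-heavy.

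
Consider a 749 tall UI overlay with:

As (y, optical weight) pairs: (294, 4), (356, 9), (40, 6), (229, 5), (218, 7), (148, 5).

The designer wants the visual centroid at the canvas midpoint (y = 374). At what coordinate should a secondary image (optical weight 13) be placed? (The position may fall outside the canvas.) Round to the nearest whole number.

After adding the secondary image, total weight = 4 + 9 + 6 + 5 + 7 + 5 + 13 = 49.
y: target moment 49×374 = 18326; current 4·294 + 9·356 + 6·40 + 5·229 + 7·218 + 5·148 = 8031; the secondary image supplies 10295, so y = 10295/13 ≈ 791.92.

y ≈ 792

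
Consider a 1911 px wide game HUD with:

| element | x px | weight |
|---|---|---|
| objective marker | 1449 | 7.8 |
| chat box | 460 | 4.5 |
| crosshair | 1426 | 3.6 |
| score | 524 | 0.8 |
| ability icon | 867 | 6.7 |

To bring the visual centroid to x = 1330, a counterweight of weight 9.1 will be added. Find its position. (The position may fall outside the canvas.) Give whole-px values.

After adding the counterweight, total weight = 7.8 + 4.5 + 3.6 + 0.8 + 6.7 + 9.1 = 32.5.
x: need Σw·x = 32.5·1330 = 43225.0. Existing = 7.8·1449 + 4.5·460 + 3.6·1426 + 0.8·524 + 6.7·867 = 24733.9. Remainder 18491.1 / 9.1 ≈ 2031.99.

x ≈ 2032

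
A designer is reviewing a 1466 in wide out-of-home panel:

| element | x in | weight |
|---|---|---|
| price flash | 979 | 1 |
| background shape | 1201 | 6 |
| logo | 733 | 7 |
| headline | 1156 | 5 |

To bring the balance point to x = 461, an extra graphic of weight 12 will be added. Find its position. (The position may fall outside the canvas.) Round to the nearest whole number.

With the extra graphic, Σw becomes 1 + 6 + 7 + 5 + 12 = 31.
x: need Σw·x = 31·461 = 14291. Existing = 1·979 + 6·1201 + 7·733 + 5·1156 = 19096. Remainder -4805 / 12 ≈ -400.42.

x ≈ -400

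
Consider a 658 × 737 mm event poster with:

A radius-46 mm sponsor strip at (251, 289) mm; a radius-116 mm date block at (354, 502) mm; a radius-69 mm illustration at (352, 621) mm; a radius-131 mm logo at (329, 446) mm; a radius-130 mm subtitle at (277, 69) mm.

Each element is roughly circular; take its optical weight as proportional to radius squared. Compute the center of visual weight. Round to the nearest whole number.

(318, 352)

r² weights: sponsor strip 46² = 2116, date block 116² = 13456, illustration 69² = 4761, logo 131² = 17161, subtitle 130² = 16900. Total = 54394.
x: (2116·251 + 13456·354 + 4761·352 + 17161·329 + 16900·277) / 54394 = 17297681 / 54394 ≈ 318.01
y: (2116·289 + 13456·502 + 4761·621 + 17161·446 + 16900·69) / 54394 = 19142923 / 54394 ≈ 351.93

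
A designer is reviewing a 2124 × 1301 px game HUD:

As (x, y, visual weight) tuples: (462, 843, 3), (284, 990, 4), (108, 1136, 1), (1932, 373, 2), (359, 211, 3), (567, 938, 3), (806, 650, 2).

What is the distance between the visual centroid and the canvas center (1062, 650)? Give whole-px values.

≈ 464 px

Σw = 3 + 4 + 1 + 2 + 3 + 3 + 2 = 18.
Σw·x = 10884; x̄ = 10884/18 ≈ 604.67.
y: moment 13118 / weight 18 ≈ 728.78
From (1062, 650): dx = -457.33, dy = 78.78, so the distance is √(dx²+dy²) ≈ 464.07.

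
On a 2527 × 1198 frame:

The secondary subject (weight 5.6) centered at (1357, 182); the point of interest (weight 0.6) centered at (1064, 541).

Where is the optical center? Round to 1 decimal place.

Σw = 5.6 + 0.6 = 6.2.
x: (5.6·1357 + 0.6·1064) / 6.2 = 8237.6 / 6.2 ≈ 1328.65
y: (5.6·182 + 0.6·541) / 6.2 = 1343.8 / 6.2 ≈ 216.74

(1328.6, 216.7)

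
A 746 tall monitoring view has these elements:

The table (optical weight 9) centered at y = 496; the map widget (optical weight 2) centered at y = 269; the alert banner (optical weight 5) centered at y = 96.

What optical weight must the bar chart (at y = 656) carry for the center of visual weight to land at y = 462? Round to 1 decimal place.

w ≈ 9.8

Known weights sum to 9 + 2 + 5 = 16; their moment is 9·496 + 2·269 + 5·96 = 5482.
For the centroid to hit 462: (5482 + w·656) / (16 + w) = 462.
Rearranging, w·(656 − 462) = 462·16 − 5482 = 1910, so w ≈ 1910/194 = 9.85.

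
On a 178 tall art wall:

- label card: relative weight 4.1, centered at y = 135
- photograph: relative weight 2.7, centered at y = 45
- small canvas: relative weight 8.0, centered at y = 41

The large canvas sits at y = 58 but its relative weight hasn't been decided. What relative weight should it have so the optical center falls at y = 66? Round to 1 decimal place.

w ≈ 3.3

Existing Σw = 14.8 (4.1 + 2.7 + 8.0); existing moment 4.1·135 + 2.7·45 + 8.0·41 = 1003.0.
Set Σw·y/Σw = 66: (1003.0 + 58w) = 66·(14.8 + w).
Rearranging, w·(58 − 66) = 66·14.8 − 1003.0 = -26.2, so w ≈ -26.2/-8 = 3.28.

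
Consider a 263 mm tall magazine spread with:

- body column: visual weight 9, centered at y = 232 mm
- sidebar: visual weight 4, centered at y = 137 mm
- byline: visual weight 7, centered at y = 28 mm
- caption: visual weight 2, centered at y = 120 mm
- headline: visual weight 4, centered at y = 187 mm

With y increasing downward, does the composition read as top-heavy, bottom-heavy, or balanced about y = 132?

Weights sum to 9 + 4 + 7 + 2 + 4 = 26.
Σw·y = 9·232 + 4·137 + 7·28 + 2·120 + 4·187 = 3820, so ȳ = 3820/26 ≈ 146.92.
Since 146.9 is below (larger y than) 132, the composition reads bottom-heavy.

bottom-heavy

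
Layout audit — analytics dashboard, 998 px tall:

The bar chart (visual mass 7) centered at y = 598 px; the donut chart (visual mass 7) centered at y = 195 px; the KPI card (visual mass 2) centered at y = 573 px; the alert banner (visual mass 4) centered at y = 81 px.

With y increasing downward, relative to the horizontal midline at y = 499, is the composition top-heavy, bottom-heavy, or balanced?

Weights sum to 7 + 7 + 2 + 4 = 20.
y: (7·598 + 7·195 + 2·573 + 4·81) / 20 = 7021 / 20 ≈ 351.05
Since 351.1 is above (smaller y than) 499, the composition reads top-heavy.

top-heavy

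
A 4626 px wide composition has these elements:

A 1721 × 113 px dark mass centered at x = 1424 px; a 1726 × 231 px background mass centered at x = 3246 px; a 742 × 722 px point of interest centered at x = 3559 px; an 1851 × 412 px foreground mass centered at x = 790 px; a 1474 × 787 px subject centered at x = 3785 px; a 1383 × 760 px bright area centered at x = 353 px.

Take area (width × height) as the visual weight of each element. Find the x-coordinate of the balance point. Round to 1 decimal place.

Taking area as weight: dark mass 1721·113 = 194473, background mass 1726·231 = 398706, point of interest 742·722 = 535724, foreground mass 1851·412 = 762612, subject 1474·787 = 1160038, bright area 1383·760 = 1051080. Sum 4102633.
Σw·x = 8842009494; x̄ = 8842009494/4102633 ≈ 2155.20.

x ≈ 2155.2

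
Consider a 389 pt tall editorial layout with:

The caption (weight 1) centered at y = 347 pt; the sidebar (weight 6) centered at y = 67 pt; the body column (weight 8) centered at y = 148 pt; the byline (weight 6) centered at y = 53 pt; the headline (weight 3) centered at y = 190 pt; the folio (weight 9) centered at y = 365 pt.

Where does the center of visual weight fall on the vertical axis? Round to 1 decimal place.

Weights sum to 1 + 6 + 8 + 6 + 3 + 9 = 33.
y: moment 6106 / weight 33 ≈ 185.03

y ≈ 185.0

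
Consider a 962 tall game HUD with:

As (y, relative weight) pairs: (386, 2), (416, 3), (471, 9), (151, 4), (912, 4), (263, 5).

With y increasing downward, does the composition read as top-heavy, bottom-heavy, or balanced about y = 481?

Total weight = 2 + 3 + 9 + 4 + 4 + 5 = 27.
Σw·y = 2·386 + 3·416 + 9·471 + 4·151 + 4·912 + 5·263 = 11826, so ȳ = 11826/27 ≈ 438.00.
438.0 vs midline 481 → top-heavy.

top-heavy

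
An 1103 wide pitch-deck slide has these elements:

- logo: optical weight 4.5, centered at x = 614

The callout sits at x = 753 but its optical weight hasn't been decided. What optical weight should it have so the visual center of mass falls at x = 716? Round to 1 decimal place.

w ≈ 12.4

The single fixed element contributes weight 4.5, moment 4.5·614 = 2763.0.
Balance at x = 716 requires (2763.0 + w·753) / (4.5 + w) = 716.
Solving: w = (716·4.5 − 2763.0) / (753 − 716) = 459.0 / 37 ≈ 12.41.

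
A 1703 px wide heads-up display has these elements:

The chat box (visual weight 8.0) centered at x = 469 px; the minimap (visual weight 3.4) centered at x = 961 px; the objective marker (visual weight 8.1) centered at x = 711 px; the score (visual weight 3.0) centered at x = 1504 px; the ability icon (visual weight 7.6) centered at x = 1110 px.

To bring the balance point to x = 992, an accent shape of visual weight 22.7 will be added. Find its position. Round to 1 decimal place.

New total weight: (8.0 + 3.4 + 8.1 + 3.0 + 7.6) + 22.7 = 52.8.
Along x: (25726.5 + 22.7·x) / 52.8 = 992 (existing moment 8.0·469 + 3.4·961 + 8.1·711 + 3.0·1504 + 7.6·1110 = 25726.5) ⇒ x = (52377.6 − 25726.5) / 22.7 ≈ 1174.06.

x ≈ 1174.1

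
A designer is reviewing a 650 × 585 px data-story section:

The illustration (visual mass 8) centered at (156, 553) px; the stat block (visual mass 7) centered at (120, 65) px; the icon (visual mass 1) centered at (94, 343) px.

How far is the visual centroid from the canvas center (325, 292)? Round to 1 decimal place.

≈ 191.7 px

Weights sum to 8 + 7 + 1 = 16.
x-moment: 8·156 + 7·120 + 1·94 = 2182; centroid 2182/16 ≈ 136.38.
y-moment: 8·553 + 7·65 + 1·343 = 5222; centroid 5222/16 ≈ 326.38.
Relative to (325, 292): Δ = (-188.62, 34.38); |Δ| = √(-188.62² + 34.38²) ≈ 191.73.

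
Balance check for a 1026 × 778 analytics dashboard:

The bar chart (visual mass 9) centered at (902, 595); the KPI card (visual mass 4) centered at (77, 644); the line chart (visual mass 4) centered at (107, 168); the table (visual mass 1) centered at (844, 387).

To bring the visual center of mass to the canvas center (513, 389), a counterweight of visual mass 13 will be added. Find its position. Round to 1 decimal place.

(477.3, 236.1)

With the counterweight, Σw becomes 9 + 4 + 4 + 1 + 13 = 31.
x: need Σw·x = 31·513 = 15903. Existing = 9·902 + 4·77 + 4·107 + 1·844 = 9698. Remainder 6205 / 13 ≈ 477.31.
y: need Σw·y = 31·389 = 12059. Existing = 9·595 + 4·644 + 4·168 + 1·387 = 8990. Remainder 3069 / 13 ≈ 236.08.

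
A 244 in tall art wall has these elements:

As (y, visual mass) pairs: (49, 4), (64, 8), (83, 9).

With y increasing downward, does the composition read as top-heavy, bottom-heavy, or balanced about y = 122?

top-heavy

Total weight = 4 + 8 + 9 = 21.
y-moment: 4·49 + 8·64 + 9·83 = 1455; centroid 1455/21 ≈ 69.29.
69.3 vs midline 122 → top-heavy.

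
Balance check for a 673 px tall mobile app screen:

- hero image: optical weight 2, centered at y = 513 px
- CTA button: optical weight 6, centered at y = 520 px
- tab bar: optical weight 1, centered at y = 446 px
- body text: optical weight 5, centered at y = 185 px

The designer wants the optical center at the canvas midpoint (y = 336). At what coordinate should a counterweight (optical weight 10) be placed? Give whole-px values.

y ≈ 255

After adding the counterweight, total weight = 2 + 6 + 1 + 5 + 10 = 24.
Along y: (5517 + 10·y) / 24 = 336 (existing moment 2·513 + 6·520 + 1·446 + 5·185 = 5517) ⇒ y = (8064 − 5517) / 10 ≈ 254.70.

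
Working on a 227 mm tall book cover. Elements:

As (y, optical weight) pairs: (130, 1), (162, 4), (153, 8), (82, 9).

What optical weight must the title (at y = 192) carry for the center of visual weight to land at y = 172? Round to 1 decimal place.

w ≈ 52.2

Existing Σw = 22 (1 + 4 + 8 + 9); existing moment 1·130 + 4·162 + 8·153 + 9·82 = 2740.
Balance at y = 172 requires (2740 + w·192) / (22 + w) = 172.
Solving: w = (172·22 − 2740) / (192 − 172) = 1044 / 20 ≈ 52.20.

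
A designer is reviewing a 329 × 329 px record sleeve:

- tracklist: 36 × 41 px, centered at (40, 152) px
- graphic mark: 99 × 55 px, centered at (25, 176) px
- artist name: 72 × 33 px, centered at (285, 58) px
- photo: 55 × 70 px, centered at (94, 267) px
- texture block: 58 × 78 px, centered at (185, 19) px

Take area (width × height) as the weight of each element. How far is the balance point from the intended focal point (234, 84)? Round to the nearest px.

Areas → weights: tracklist 36·41 = 1476, graphic mark 99·55 = 5445, artist name 72·33 = 2376, photo 55·70 = 3850, texture block 58·78 = 4524; Σw = 17671.
x-moment: 1476·40 + 5445·25 + 2376·285 + 3850·94 + 4524·185 = 2071165; centroid 2071165/17671 ≈ 117.21.
y-moment: 1476·152 + 5445·176 + 2376·58 + 3850·267 + 4524·19 = 2434386; centroid 2434386/17671 ≈ 137.76.
Relative to (234, 84): Δ = (-116.79, 53.76); |Δ| = √(-116.79² + 53.76²) ≈ 128.57.

≈ 129 px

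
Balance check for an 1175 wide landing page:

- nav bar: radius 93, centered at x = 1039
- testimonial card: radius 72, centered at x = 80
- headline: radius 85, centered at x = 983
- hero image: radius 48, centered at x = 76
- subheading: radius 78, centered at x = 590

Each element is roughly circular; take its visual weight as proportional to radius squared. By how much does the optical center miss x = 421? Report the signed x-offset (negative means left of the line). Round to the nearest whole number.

r² weights: nav bar 93² = 8649, testimonial card 72² = 5184, headline 85² = 7225, hero image 48² = 2304, subheading 78² = 6084. Total = 29446.
Σw·x = 8649·1039 + 5184·80 + 7225·983 + 2304·76 + 6084·590 = 20267870, so x̄ = 20267870/29446 ≈ 688.31.
Offset from x = 421: 688.31 − 421 ≈ 267.31.

≈ 267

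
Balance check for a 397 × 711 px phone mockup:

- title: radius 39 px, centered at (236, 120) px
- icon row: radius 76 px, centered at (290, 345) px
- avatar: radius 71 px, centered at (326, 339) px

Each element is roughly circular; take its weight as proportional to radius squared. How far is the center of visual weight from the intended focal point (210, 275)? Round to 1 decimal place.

≈ 96.6 px

Weights ∝ r²: title 39² = 1521, icon row 76² = 5776, avatar 71² = 5041; Σw = 12338.
x: (1521·236 + 5776·290 + 5041·326) / 12338 = 3677362 / 12338 ≈ 298.05
y: (1521·120 + 5776·345 + 5041·339) / 12338 = 3884139 / 12338 ≈ 314.81
Relative to (210, 275): Δ = (88.05, 39.81); |Δ| = √(88.05² + 39.81²) ≈ 96.63.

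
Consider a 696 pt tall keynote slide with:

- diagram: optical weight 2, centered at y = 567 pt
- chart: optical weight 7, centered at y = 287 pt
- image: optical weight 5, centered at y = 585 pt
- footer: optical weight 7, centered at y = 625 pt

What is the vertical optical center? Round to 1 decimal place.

Σw = 2 + 7 + 5 + 7 = 21.
Σw·y = 2·567 + 7·287 + 5·585 + 7·625 = 10443, so ȳ = 10443/21 ≈ 497.29.

y ≈ 497.3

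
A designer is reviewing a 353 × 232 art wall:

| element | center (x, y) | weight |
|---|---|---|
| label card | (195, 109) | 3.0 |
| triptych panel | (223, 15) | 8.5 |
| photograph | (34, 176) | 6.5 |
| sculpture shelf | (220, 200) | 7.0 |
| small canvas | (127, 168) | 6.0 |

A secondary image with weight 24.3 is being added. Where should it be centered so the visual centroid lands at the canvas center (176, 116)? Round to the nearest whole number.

After adding the secondary image, total weight = 3.0 + 8.5 + 6.5 + 7.0 + 6.0 + 24.3 = 55.3.
x: target moment 55.3×176 = 9732.8; current 3.0·195 + 8.5·223 + 6.5·34 + 7.0·220 + 6.0·127 = 5003.5; the secondary image supplies 4729.3, so x = 4729.3/24.3 ≈ 194.62.
y: target moment 55.3×116 = 6414.8; current 3.0·109 + 8.5·15 + 6.5·176 + 7.0·200 + 6.0·168 = 4006.5; the secondary image supplies 2408.3, so y = 2408.3/24.3 ≈ 99.11.

(195, 99)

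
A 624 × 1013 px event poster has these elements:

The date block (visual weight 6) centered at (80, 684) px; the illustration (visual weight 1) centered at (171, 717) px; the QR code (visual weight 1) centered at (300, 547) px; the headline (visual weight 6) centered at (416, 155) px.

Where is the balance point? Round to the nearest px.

Weights sum to 6 + 1 + 1 + 6 = 14.
Σw·x = 6·80 + 1·171 + 1·300 + 6·416 = 3447, so x̄ = 3447/14 ≈ 246.21.
Σw·y = 6·684 + 1·717 + 1·547 + 6·155 = 6298, so ȳ = 6298/14 ≈ 449.86.

(246, 450)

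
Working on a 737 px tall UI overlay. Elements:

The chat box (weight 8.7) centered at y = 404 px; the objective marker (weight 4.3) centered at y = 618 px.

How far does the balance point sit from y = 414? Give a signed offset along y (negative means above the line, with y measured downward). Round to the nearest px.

Weights sum to 8.7 + 4.3 = 13.0.
y: (8.7·404 + 4.3·618) / 13.0 = 6172.2 / 13.0 ≈ 474.78
Difference: 474.78 − 414 ≈ 60.78.

≈ 61 px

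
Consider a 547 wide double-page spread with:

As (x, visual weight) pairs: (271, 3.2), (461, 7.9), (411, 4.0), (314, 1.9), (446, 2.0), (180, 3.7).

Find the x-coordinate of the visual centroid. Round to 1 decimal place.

x ≈ 366.0

Σw = 3.2 + 7.9 + 4.0 + 1.9 + 2.0 + 3.7 = 22.7.
x: moment 8307.7 / weight 22.7 ≈ 365.98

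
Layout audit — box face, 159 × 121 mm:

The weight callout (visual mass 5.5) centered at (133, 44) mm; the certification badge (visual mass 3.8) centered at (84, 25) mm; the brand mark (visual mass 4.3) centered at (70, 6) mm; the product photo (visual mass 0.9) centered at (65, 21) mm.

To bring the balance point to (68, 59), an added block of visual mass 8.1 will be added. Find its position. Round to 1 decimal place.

(15.6, 117.5)

New total weight: (5.5 + 3.8 + 4.3 + 0.9) + 8.1 = 22.6.
Along x: (1410.2 + 8.1·x) / 22.6 = 68 (existing moment 5.5·133 + 3.8·84 + 4.3·70 + 0.9·65 = 1410.2) ⇒ x = (1536.8 − 1410.2) / 8.1 ≈ 15.63.
Along y: (381.7 + 8.1·y) / 22.6 = 59 (existing moment 5.5·44 + 3.8·25 + 4.3·6 + 0.9·21 = 381.7) ⇒ y = (1333.4 − 381.7) / 8.1 ≈ 117.49.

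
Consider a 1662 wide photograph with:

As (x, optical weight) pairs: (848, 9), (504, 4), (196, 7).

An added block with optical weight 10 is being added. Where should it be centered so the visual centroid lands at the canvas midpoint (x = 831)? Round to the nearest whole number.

x ≈ 1391

New total weight: (9 + 4 + 7) + 10 = 30.
x: need Σw·x = 30·831 = 24930. Existing = 9·848 + 4·504 + 7·196 = 11020. Remainder 13910 / 10 ≈ 1391.00.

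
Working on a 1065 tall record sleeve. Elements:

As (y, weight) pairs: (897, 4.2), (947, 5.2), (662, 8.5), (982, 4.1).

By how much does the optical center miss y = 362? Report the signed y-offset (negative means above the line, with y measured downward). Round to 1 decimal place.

Total weight = 4.2 + 5.2 + 8.5 + 4.1 = 22.0.
y-moment: 4.2·897 + 5.2·947 + 8.5·662 + 4.1·982 = 18345.0; centroid 18345.0/22.0 ≈ 833.86.
Against y = 362, that's 833.86 − 362 = 471.86.

≈ 471.9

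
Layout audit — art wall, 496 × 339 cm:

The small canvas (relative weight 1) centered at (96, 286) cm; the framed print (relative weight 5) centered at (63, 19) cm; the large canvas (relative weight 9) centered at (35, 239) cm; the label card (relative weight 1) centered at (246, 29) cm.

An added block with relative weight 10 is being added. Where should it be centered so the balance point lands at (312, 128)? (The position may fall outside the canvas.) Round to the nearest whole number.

(714, 77)

New total weight: (1 + 5 + 9 + 1) + 10 = 26.
x: need Σw·x = 26·312 = 8112. Existing = 1·96 + 5·63 + 9·35 + 1·246 = 972. Remainder 7140 / 10 ≈ 714.00.
y: need Σw·y = 26·128 = 3328. Existing = 1·286 + 5·19 + 9·239 + 1·29 = 2561. Remainder 767 / 10 ≈ 76.70.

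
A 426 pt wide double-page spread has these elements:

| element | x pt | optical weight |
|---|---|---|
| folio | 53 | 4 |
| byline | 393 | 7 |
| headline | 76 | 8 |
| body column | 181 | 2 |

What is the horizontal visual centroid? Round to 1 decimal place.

Total weight = 4 + 7 + 8 + 2 = 21.
Σw·x = 4·53 + 7·393 + 8·76 + 2·181 = 3933, so x̄ = 3933/21 ≈ 187.29.

x ≈ 187.3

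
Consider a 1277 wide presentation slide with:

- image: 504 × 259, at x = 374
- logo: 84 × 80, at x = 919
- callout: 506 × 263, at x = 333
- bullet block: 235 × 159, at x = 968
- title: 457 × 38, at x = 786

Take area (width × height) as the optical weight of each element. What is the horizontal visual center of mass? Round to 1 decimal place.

x ≈ 458.8

Areas → weights: image 504·259 = 130536, logo 84·80 = 6720, callout 506·263 = 133078, bullet block 235·159 = 37365, title 457·38 = 17366; Σw = 325065.
x: (130536·374 + 6720·919 + 133078·333 + 37365·968 + 17366·786) / 325065 = 149130114 / 325065 ≈ 458.77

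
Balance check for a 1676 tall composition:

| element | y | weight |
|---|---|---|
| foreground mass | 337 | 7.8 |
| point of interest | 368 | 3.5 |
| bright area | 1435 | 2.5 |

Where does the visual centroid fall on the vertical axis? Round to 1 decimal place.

Total weight = 7.8 + 3.5 + 2.5 = 13.8.
y: (7.8·337 + 3.5·368 + 2.5·1435) / 13.8 = 7504.1 / 13.8 ≈ 543.78

y ≈ 543.8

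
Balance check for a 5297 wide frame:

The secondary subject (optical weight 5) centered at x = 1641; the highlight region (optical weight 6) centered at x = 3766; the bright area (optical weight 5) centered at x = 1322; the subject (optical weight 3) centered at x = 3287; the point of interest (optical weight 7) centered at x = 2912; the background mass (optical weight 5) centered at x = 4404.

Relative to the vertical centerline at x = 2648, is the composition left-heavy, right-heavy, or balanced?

Total weight = 5 + 6 + 5 + 3 + 7 + 5 = 31.
x: (5·1641 + 6·3766 + 5·1322 + 3·3287 + 7·2912 + 5·4404) / 31 = 89676 / 31 ≈ 2892.77
2892.8 lies right of the midline 2648, so the layout is right-heavy.

right-heavy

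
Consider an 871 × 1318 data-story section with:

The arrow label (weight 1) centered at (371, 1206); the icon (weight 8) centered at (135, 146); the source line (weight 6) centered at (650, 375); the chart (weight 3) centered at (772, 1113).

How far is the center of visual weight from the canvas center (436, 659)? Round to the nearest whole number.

Total weight = 1 + 8 + 6 + 3 = 18.
x: (1·371 + 8·135 + 6·650 + 3·772) / 18 = 7667 / 18 ≈ 425.94
y: (1·1206 + 8·146 + 6·375 + 3·1113) / 18 = 7963 / 18 ≈ 442.39
Offset from (436, 659): Δx ≈ -10.06, Δy ≈ -216.61; distance = √(Δx² + Δy²) ≈ 216.84.

≈ 217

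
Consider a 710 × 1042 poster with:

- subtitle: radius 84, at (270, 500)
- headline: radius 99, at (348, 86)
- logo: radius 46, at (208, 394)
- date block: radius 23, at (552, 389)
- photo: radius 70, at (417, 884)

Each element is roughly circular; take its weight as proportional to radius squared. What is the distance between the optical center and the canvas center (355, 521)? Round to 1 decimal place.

≈ 124.0

r² weights: subtitle 84² = 7056, headline 99² = 9801, logo 46² = 2116, date block 23² = 529, photo 70² = 4900. Total = 24402.
x: (7056·270 + 9801·348 + 2116·208 + 529·552 + 4900·417) / 24402 = 8091304 / 24402 ≈ 331.58
y: (7056·500 + 9801·86 + 2116·394 + 529·389 + 4900·884) / 24402 = 9741971 / 24402 ≈ 399.23
Relative to (355, 521): Δ = (-23.42, -121.77); |Δ| = √(-23.42² + -121.77²) ≈ 124.00.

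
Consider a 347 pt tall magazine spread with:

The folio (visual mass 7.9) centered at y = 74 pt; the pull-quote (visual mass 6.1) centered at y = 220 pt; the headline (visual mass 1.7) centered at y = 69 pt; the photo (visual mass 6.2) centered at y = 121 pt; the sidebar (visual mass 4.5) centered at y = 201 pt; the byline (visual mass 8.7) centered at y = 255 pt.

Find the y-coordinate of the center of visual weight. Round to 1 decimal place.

Σw = 7.9 + 6.1 + 1.7 + 6.2 + 4.5 + 8.7 = 35.1.
y-moment: 7.9·74 + 6.1·220 + 1.7·69 + 6.2·121 + 4.5·201 + 8.7·255 = 5917.1; centroid 5917.1/35.1 ≈ 168.58.

y ≈ 168.6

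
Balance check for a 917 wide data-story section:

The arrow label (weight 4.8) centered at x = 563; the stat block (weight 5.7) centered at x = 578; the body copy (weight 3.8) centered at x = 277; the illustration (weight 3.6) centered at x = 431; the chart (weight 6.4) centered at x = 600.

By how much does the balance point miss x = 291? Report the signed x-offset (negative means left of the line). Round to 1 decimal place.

≈ 221.0

Σw = 4.8 + 5.7 + 3.8 + 3.6 + 6.4 = 24.3.
x-moment: 4.8·563 + 5.7·578 + 3.8·277 + 3.6·431 + 6.4·600 = 12441.2; centroid 12441.2/24.3 ≈ 511.98.
Offset from x = 291: 511.98 − 291 ≈ 220.98.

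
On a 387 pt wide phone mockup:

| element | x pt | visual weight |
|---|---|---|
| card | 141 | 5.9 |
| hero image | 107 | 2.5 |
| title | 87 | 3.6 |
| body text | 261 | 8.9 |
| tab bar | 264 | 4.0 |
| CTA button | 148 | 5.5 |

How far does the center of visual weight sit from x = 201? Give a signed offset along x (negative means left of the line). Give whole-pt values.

Weights sum to 5.9 + 2.5 + 3.6 + 8.9 + 4.0 + 5.5 = 30.4.
x: (5.9·141 + 2.5·107 + 3.6·87 + 8.9·261 + 4.0·264 + 5.5·148) / 30.4 = 5605.5 / 30.4 ≈ 184.39
Against x = 201, that's 184.39 − 201 = -16.61.

≈ -17 pt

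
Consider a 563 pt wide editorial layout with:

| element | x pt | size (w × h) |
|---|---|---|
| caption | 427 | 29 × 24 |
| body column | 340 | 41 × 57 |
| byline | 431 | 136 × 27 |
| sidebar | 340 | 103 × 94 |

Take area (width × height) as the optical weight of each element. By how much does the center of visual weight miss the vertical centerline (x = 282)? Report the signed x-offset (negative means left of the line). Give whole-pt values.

Taking area as weight: caption 29·24 = 696, body column 41·57 = 2337, byline 136·27 = 3672, sidebar 103·94 = 9682. Sum 16387.
Σw·x = 696·427 + 2337·340 + 3672·431 + 9682·340 = 5966284, so x̄ = 5966284/16387 ≈ 364.09.
Offset from x = 282: 364.09 − 282 ≈ 82.09.

≈ 82 pt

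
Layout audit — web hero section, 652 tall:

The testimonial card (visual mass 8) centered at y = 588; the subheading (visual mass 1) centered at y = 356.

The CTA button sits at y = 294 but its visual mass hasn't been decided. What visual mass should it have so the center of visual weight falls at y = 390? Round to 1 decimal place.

w ≈ 16.1

Known weights sum to 8 + 1 = 9; their moment is 8·588 + 1·356 = 5060.
Set Σw·y/Σw = 390: (5060 + 294w) = 390·(9 + w).
So w = (390·9 − 5060)/(294 − 390) = -1550/-96 ≈ 16.15.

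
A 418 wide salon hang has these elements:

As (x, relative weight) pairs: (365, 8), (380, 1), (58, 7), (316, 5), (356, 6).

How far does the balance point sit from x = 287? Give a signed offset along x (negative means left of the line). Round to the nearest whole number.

≈ -12

Total weight = 8 + 1 + 7 + 5 + 6 = 27.
Σw·x = 8·365 + 1·380 + 7·58 + 5·316 + 6·356 = 7422, so x̄ = 7422/27 ≈ 274.89.
Offset from x = 287: 274.89 − 287 ≈ -12.11.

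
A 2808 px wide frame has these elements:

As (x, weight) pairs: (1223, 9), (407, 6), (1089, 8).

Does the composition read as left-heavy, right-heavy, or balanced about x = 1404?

left-heavy

Weights sum to 9 + 6 + 8 = 23.
x-moment: 9·1223 + 6·407 + 8·1089 = 22161; centroid 22161/23 ≈ 963.52.
963.5 lies left of the midline 1404, so the layout is left-heavy.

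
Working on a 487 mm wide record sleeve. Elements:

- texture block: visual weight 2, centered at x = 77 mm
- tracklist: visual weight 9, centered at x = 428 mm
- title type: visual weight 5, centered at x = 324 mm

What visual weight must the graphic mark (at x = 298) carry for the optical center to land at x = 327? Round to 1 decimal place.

Fixed elements: Σw = 2 + 9 + 5 = 16, Σw·x = 2·77 + 9·428 + 5·324 = 5626.
Balance at x = 327 requires (5626 + w·298) / (16 + w) = 327.
So w = (327·16 − 5626)/(298 − 327) = -394/-29 ≈ 13.59.

w ≈ 13.6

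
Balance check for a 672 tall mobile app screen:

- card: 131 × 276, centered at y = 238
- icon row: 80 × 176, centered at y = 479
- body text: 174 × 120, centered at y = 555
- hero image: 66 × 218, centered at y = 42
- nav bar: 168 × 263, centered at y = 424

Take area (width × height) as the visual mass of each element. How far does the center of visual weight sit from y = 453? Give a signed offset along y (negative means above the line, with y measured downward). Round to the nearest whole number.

≈ -96

Taking area as weight: card 131·276 = 36156, icon row 80·176 = 14080, body text 174·120 = 20880, hero image 66·218 = 14388, nav bar 168·263 = 44184. Sum 129688.
y: (36156·238 + 14080·479 + 20880·555 + 14388·42 + 44184·424) / 129688 = 46276160 / 129688 ≈ 356.83
Offset from y = 453: 356.83 − 453 ≈ -96.17.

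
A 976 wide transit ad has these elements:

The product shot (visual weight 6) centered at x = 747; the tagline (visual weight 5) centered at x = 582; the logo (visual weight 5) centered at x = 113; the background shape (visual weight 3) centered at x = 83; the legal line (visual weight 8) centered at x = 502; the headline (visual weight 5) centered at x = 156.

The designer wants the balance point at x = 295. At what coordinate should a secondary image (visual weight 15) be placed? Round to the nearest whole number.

With the secondary image, Σw becomes 6 + 5 + 5 + 3 + 8 + 5 + 15 = 47.
x: need Σw·x = 47·295 = 13865. Existing = 6·747 + 5·582 + 5·113 + 3·83 + 8·502 + 5·156 = 13002. Remainder 863 / 15 ≈ 57.53.

x ≈ 58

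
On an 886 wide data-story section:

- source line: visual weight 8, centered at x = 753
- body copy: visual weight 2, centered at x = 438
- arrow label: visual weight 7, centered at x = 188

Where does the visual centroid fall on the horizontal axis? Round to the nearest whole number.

Weights sum to 8 + 2 + 7 = 17.
x: (8·753 + 2·438 + 7·188) / 17 = 8216 / 17 ≈ 483.29

x ≈ 483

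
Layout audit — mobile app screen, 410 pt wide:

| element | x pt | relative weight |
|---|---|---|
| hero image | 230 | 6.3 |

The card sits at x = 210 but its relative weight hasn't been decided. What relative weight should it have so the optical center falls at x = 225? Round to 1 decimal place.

Known: weight 6.3 with moment 6.3·230 = 1449.0.
Set Σw·x/Σw = 225: (1449.0 + 210w) = 225·(6.3 + w).
Solving: w = (225·6.3 − 1449.0) / (210 − 225) = -31.5 / -15 ≈ 2.10.

w ≈ 2.1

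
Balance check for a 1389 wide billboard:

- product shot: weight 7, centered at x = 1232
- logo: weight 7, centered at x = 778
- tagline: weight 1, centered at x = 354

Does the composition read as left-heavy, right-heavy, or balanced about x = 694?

Total weight = 7 + 7 + 1 = 15.
Σw·x = 7·1232 + 7·778 + 1·354 = 14424, so x̄ = 14424/15 ≈ 961.60.
Since 961.6 is right of 694, the composition reads right-heavy.

right-heavy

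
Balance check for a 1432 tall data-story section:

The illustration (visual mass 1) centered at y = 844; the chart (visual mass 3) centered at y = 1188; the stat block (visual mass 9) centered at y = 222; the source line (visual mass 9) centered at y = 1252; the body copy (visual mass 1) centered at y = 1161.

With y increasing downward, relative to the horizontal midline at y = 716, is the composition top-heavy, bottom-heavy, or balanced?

Total weight = 1 + 3 + 9 + 9 + 1 = 23.
y-moment: 1·844 + 3·1188 + 9·222 + 9·1252 + 1·1161 = 18835; centroid 18835/23 ≈ 818.91.
818.9 lies below (larger y than) the midline 716, so the layout is bottom-heavy.

bottom-heavy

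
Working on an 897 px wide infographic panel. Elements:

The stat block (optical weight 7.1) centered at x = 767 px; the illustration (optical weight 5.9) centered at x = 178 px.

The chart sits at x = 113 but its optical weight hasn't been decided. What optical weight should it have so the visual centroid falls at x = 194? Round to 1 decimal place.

w ≈ 49.1

Fixed elements: Σw = 7.1 + 5.9 = 13.0, Σw·x = 7.1·767 + 5.9·178 = 6495.9.
For the centroid to hit 194: (6495.9 + w·113) / (13.0 + w) = 194.
Rearranging, w·(113 − 194) = 194·13.0 − 6495.9 = -3973.9, so w ≈ -3973.9/-81 = 49.06.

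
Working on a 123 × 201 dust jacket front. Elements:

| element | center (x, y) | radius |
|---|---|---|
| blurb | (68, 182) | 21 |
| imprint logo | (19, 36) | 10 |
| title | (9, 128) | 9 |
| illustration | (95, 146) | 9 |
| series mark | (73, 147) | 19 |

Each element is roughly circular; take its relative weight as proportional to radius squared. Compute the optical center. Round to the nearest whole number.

(63, 150)

Weights ∝ r²: blurb 21² = 441, imprint logo 10² = 100, title 9² = 81, illustration 9² = 81, series mark 19² = 361; Σw = 1064.
x: (441·68 + 100·19 + 81·9 + 81·95 + 361·73) / 1064 = 66665 / 1064 ≈ 62.66
y: (441·182 + 100·36 + 81·128 + 81·146 + 361·147) / 1064 = 159123 / 1064 ≈ 149.55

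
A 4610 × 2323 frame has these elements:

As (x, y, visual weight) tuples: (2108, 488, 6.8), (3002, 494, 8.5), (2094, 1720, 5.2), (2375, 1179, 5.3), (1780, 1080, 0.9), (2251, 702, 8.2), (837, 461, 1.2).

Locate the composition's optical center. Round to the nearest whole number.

(2338, 831)

Weights sum to 6.8 + 8.5 + 5.2 + 5.3 + 0.9 + 8.2 + 1.2 = 36.1.
x: (6.8·2108 + 8.5·3002 + 5.2·2094 + 5.3·2375 + 0.9·1780 + 8.2·2251 + 1.2·837) / 36.1 = 84392.3 / 36.1 ≈ 2337.74
y: (6.8·488 + 8.5·494 + 5.2·1720 + 5.3·1179 + 0.9·1080 + 8.2·702 + 1.2·461) / 36.1 = 29991.7 / 36.1 ≈ 830.80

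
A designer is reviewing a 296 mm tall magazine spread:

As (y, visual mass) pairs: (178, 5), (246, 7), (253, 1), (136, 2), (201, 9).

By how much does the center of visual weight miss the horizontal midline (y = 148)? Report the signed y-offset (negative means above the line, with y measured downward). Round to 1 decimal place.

≈ 58.1 mm

Weights sum to 5 + 7 + 1 + 2 + 9 = 24.
y: (5·178 + 7·246 + 1·253 + 2·136 + 9·201) / 24 = 4946 / 24 ≈ 206.08
Against y = 148, that's 206.08 − 148 = 58.08.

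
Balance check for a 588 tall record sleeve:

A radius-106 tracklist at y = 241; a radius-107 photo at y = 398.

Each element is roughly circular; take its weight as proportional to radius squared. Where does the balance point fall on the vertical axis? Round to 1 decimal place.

r² weights: tracklist 106² = 11236, photo 107² = 11449. Total = 22685.
Σw·y = 11236·241 + 11449·398 = 7264578, so ȳ = 7264578/22685 ≈ 320.24.

y ≈ 320.2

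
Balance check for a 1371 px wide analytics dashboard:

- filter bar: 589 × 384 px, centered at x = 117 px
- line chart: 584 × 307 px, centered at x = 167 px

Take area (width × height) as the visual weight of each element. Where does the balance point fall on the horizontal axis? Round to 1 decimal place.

x ≈ 139.1

Taking area as weight: filter bar 589·384 = 226176, line chart 584·307 = 179288. Sum 405464.
Σw·x = 226176·117 + 179288·167 = 56403688, so x̄ = 56403688/405464 ≈ 139.11.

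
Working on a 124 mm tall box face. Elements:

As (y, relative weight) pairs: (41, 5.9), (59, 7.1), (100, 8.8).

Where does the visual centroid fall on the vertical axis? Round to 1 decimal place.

y ≈ 70.7

Σw = 5.9 + 7.1 + 8.8 = 21.8.
Σw·y = 5.9·41 + 7.1·59 + 8.8·100 = 1540.8, so ȳ = 1540.8/21.8 ≈ 70.68.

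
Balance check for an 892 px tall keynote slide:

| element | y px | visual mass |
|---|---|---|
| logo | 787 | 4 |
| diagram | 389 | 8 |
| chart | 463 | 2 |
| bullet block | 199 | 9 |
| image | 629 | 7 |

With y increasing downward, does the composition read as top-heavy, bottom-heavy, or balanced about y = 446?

Weights sum to 4 + 8 + 2 + 9 + 7 = 30.
y: (4·787 + 8·389 + 2·463 + 9·199 + 7·629) / 30 = 13380 / 30 ≈ 446.00
446.00 = 446 exactly: balanced.

balanced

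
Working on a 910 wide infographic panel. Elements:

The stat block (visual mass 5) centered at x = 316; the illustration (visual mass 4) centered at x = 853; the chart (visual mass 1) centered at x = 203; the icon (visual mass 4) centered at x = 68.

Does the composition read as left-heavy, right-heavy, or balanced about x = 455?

Σw = 5 + 4 + 1 + 4 = 14.
x-moment: 5·316 + 4·853 + 1·203 + 4·68 = 5467; centroid 5467/14 ≈ 390.50.
390.5 lies left of the midline 455, so the layout is left-heavy.

left-heavy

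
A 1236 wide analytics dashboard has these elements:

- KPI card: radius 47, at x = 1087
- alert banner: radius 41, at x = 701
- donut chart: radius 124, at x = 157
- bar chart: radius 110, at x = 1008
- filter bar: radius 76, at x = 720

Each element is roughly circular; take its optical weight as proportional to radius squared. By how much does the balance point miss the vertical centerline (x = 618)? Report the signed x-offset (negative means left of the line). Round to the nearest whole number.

r² weights: KPI card 47² = 2209, alert banner 41² = 1681, donut chart 124² = 15376, bar chart 110² = 12100, filter bar 76² = 5776. Total = 37142.
x: (2209·1087 + 1681·701 + 15376·157 + 12100·1008 + 5776·720) / 37142 = 22349116 / 37142 ≈ 601.72
Offset from x = 618: 601.72 − 618 ≈ -16.28.

≈ -16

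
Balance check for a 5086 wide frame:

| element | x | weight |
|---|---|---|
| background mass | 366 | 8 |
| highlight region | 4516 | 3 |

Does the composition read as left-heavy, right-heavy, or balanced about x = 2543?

left-heavy

Weights sum to 8 + 3 = 11.
x-moment: 8·366 + 3·4516 = 16476; centroid 16476/11 ≈ 1497.82.
1497.8 lies left of the midline 2543, so the layout is left-heavy.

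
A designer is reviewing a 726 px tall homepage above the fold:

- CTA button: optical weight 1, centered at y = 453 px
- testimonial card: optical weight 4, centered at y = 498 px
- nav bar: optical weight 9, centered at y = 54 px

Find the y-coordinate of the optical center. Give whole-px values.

y ≈ 209

Weights sum to 1 + 4 + 9 = 14.
Σw·y = 1·453 + 4·498 + 9·54 = 2931, so ȳ = 2931/14 ≈ 209.36.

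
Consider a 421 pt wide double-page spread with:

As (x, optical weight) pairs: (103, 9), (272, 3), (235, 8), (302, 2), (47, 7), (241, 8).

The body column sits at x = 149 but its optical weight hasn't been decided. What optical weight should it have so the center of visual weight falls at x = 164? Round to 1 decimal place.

Existing Σw = 37 (9 + 3 + 8 + 2 + 7 + 8); existing moment 9·103 + 3·272 + 8·235 + 2·302 + 7·47 + 8·241 = 6484.
For the centroid to hit 164: (6484 + w·149) / (37 + w) = 164.
Solving: w = (164·37 − 6484) / (149 − 164) = -416 / -15 ≈ 27.73.

w ≈ 27.7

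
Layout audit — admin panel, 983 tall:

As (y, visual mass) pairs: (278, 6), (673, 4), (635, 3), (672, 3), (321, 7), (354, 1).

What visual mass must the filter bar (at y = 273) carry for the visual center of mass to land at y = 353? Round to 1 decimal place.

Fixed elements: Σw = 6 + 4 + 3 + 3 + 7 + 1 = 24, Σw·y = 6·278 + 4·673 + 3·635 + 3·672 + 7·321 + 1·354 = 10882.
Set Σw·y/Σw = 353: (10882 + 273w) = 353·(24 + w).
So w = (353·24 − 10882)/(273 − 353) = -2410/-80 ≈ 30.13.

w ≈ 30.1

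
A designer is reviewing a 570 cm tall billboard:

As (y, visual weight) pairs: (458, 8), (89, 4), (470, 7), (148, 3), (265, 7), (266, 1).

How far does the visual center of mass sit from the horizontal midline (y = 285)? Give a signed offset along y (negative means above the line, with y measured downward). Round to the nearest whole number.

Σw = 8 + 4 + 7 + 3 + 7 + 1 = 30.
Σw·y = 8·458 + 4·89 + 7·470 + 3·148 + 7·265 + 1·266 = 9875, so ȳ = 9875/30 ≈ 329.17.
Against y = 285, that's 329.17 − 285 = 44.17.

≈ 44 cm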